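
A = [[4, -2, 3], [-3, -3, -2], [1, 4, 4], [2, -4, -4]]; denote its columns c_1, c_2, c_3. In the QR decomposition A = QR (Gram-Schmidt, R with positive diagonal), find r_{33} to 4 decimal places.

c_1 = (4, -3, 1, 2); ‖c_1‖ = 5.4772, so q_1 = (0.7303, -0.5477, 0.1826, 0.3651).
q_1·c_2 = 0.7303·(-2) + (-0.5477)·(-3) + 0.1826·4 + 0.3651·(-4) = -0.5477.
u_2 = c_2 + 0.5477·q_1 = (-1.6000, -3.3000, 4.1000, -3.8000).
‖u_2‖ = 6.6858, so q_2 = (-0.2393, -0.4936, 0.6132, -0.5684).
q_1·c_3 = 0.7303·3 + (-0.5477)·(-2) + 0.1826·4 + 0.3651·(-4) = 2.5560; q_2·c_3 = (-0.2393)·3 + (-0.4936)·(-2) + 0.6132·4 + (-0.5684)·(-4) = 4.9957.
u_3 = c_3 − 2.5560·q_1 − 4.9957·q_2 = (2.3289, 1.8658, 0.4698, -2.0940).
r_{33} = ‖u_3‖ = 3.6756.

r_{33} = 3.6756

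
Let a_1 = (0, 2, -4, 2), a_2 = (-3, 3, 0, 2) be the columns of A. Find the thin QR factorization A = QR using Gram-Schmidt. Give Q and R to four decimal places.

a_1 = (0, 2, -4, 2); ‖a_1‖ = 4.8990, so q_1 = (0.0000, 0.4082, -0.8165, 0.4082).
q_1·a_2 = 0.0000·(-3) + 0.4082·3 + (-0.8165)·0 + 0.4082·2 = 2.0412.
u_2 = a_2 − 2.0412·q_1 = (-3.0000, 2.1667, 1.6667, 1.1667).
‖u_2‖ = 4.2230, so q_2 = (-0.7104, 0.5131, 0.3947, 0.2763).

Q = [[0.0000, -0.7104], [0.4082, 0.5131], [-0.8165, 0.3947], [0.4082, 0.2763]], R = [[4.8990, 2.0412], [0.0000, 4.2230]]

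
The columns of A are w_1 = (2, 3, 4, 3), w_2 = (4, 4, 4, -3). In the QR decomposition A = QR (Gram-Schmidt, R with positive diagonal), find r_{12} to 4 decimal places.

q_1 = w_1/‖w_1‖ = (2, 3, 4, 3)/6.1644 = (0.3244, 0.4867, 0.6489, 0.4867).
r_{12} = q_1·w_2 = 4.3800.

r_{12} = 4.3800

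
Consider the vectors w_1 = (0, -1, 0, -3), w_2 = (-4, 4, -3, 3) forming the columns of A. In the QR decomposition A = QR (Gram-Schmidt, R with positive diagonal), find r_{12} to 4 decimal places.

w_1 = (0, -1, 0, -3); ‖w_1‖ = 3.1623, so e_1 = (0.0000, -0.3162, 0.0000, -0.9487).
r_{12} = e_1·w_2 = -4.1110.

r_{12} = -4.1110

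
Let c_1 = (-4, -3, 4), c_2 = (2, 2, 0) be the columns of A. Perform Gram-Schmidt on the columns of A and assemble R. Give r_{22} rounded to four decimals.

r_{22} = 1.7943

q_1 = c_1/‖c_1‖ = (-4, -3, 4)/6.4031 = (-0.6247, -0.4685, 0.6247).
r_{12} = q_1·c_2 = -2.1864.
u_2 = c_2 + 2.1864·q_1 = (0.6341, 0.9756, 1.3659).
r_{22} = ‖u_2‖ = 1.7943.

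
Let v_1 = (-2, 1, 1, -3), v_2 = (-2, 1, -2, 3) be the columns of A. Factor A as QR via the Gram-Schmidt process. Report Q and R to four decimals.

q_1 = v_1/‖v_1‖ = (-2, 1, 1, -3)/3.8730 = (-0.5164, 0.2582, 0.2582, -0.7746).
r_{12} = q_1·v_2 = -1.5492.
u_2 = v_2 + 1.5492·q_1 = (-2.8000, 1.4000, -1.6000, 1.8000).
‖u_2‖ = 3.9497, so q_2 = (-0.7089, 0.3545, -0.4051, 0.4557).

Q = [[-0.5164, -0.7089], [0.2582, 0.3545], [0.2582, -0.4051], [-0.7746, 0.4557]], R = [[3.8730, -1.5492], [0.0000, 3.9497]]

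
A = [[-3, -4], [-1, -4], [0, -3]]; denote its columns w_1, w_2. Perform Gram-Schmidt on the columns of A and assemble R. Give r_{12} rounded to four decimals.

w_1 = (-3, -1, 0); ‖w_1‖ = 3.1623, so q_1 = (-0.9487, -0.3162, 0.0000).
r_{12} = q_1·w_2 = 5.0596.

r_{12} = 5.0596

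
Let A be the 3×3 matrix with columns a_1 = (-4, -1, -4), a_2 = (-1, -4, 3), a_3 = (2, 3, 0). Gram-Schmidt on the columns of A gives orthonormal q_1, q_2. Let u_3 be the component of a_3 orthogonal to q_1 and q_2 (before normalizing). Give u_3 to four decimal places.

u_3 = (-0.2257, 0.1900, 0.1781)

a_1 = (-4, -1, -4); ‖a_1‖ = 5.7446, so q_1 = (-0.6963, -0.1741, -0.6963).
q_1·a_2 = (-0.6963)·(-1) + (-0.1741)·(-4) + (-0.6963)·3 = -0.6963.
u_2 = a_2 + 0.6963·q_1 = (-1.4848, -4.1212, 2.5152).
‖u_2‖ = 5.0513, so q_2 = (-0.2940, -0.8159, 0.4979).
q_1·a_3 = (-0.6963)·2 + (-0.1741)·3 + (-0.6963)·0 = -1.9149; q_2·a_3 = (-0.2940)·2 + (-0.8159)·3 + 0.4979·0 = -3.0356.
u_3 = a_3 + 1.9149·q_1 + 3.0356·q_2 = (-0.2257, 0.1900, 0.1781).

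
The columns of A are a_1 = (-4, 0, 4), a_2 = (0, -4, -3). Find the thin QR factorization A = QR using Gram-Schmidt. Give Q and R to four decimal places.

Q = [[-0.7071, -0.3313], [0.0000, -0.8835], [0.7071, -0.3313]], R = [[5.6569, -2.1213], [0.0000, 4.5277]]

a_1 = (-4, 0, 4); ‖a_1‖ = 5.6569, so q_1 = (-0.7071, 0.0000, 0.7071).
q_1·a_2 = (-0.7071)·0 + 0.0000·(-4) + 0.7071·(-3) = -2.1213.
u_2 = a_2 + 2.1213·q_1 = (-1.5000, -4.0000, -1.5000).
‖u_2‖ = 4.5277, so q_2 = (-0.3313, -0.8835, -0.3313).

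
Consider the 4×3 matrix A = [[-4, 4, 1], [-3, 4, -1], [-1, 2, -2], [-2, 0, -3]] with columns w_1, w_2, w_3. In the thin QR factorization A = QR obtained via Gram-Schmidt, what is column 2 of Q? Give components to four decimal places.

w_1 = (-4, -3, -1, -2); ‖w_1‖ = 5.4772, so e_1 = (-0.7303, -0.5477, -0.1826, -0.3651).
e_1·w_2 = (-0.7303)·4 + (-0.5477)·4 + (-0.1826)·2 + (-0.3651)·0 = -5.4772.
u_2 = w_2 + 5.4772·e_1 = (0.0000, 1.0000, 1.0000, -2.0000).
‖u_2‖ = 2.4495, so e_2 = (0.0000, 0.4082, 0.4082, -0.8165).

e_2 = (0.0000, 0.4082, 0.4082, -0.8165)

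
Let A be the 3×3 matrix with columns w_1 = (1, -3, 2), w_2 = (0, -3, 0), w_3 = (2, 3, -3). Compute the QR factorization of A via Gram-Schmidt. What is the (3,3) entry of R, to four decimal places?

r_{33} = 3.1305

w_1 = (1, -3, 2); ‖w_1‖ = 3.7417, so q_1 = (0.2673, -0.8018, 0.5345).
q_1·w_2 = 0.2673·0 + (-0.8018)·(-3) + 0.5345·0 = 2.4054.
u_2 = w_2 − 2.4054·q_1 = (-0.6429, -1.0714, -1.2857).
‖u_2‖ = 1.7928, so q_2 = (-0.3586, -0.5976, -0.7171).
q_1·w_3 = 0.2673·2 + (-0.8018)·3 + 0.5345·(-3) = -3.4744; q_2·w_3 = (-0.3586)·2 + (-0.5976)·3 + (-0.7171)·(-3) = -0.3586.
u_3 = w_3 + 3.4744·q_1 + 0.3586·q_2 = (2.8000, 0.0000, -1.4000).
r_{33} = ‖u_3‖ = 3.1305.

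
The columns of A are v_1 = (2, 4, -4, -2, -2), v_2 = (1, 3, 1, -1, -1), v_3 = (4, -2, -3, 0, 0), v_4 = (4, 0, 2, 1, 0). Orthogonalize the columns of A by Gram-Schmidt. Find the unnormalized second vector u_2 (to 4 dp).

e_1 = v_1/‖v_1‖ = (2, 4, -4, -2, -2)/6.6332 = (0.3015, 0.6030, -0.6030, -0.3015, -0.3015).
r_{12} = e_1·v_2 = 2.1106.
u_2 = v_2 − 2.1106·e_1 = (0.3636, 1.7273, 2.2727, -0.3636, -0.3636).

u_2 = (0.3636, 1.7273, 2.2727, -0.3636, -0.3636)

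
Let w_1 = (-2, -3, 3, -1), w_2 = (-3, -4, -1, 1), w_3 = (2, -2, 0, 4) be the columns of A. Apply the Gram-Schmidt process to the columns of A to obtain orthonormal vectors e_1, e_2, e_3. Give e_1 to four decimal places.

e_1 = (-0.4170, -0.6255, 0.6255, -0.2085)

w_1 = (-2, -3, 3, -1); ‖w_1‖ = 4.7958, so e_1 = (-0.4170, -0.6255, 0.6255, -0.2085).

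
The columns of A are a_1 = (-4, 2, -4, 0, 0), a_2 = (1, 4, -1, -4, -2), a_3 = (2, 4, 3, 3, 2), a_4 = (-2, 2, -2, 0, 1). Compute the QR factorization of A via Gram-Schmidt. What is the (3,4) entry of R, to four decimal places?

r_{34} = 1.0709

q_1 = a_1/‖a_1‖ = (-4, 2, -4, 0, 0)/6.0000 = (-0.6667, 0.3333, -0.6667, 0.0000, 0.0000).
r_{12} = q_1·a_2 = 1.3333.
u_2 = a_2 − 1.3333·q_1 = (1.8889, 3.5556, -0.1111, -4.0000, -2.0000).
‖u_2‖ = 6.0185, so q_2 = (0.3138, 0.5908, -0.0185, -0.6646, -0.3323).
r_{13} = q_1·a_3 = -2.0000; r_{23} = q_2·a_3 = 0.2769.
u_3 = a_3 + 2.0000·q_1 − 0.2769·q_2 = (0.5798, 4.5031, 1.6718, 3.1840, 2.0920).
‖u_3‖ = 6.1582, so q_3 = (0.0941, 0.7312, 0.2715, 0.5170, 0.3397).
r_{34} = q_3·a_4 = 1.0709.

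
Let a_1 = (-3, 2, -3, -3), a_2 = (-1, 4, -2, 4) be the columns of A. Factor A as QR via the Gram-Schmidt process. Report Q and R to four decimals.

Q = [[-0.5388, -0.0858], [0.3592, 0.6113], [-0.5388, -0.2520], [-0.5388, 0.7453]], R = [[5.5678, 0.8980], [0.0000, 6.0161]]

a_1 = (-3, 2, -3, -3); ‖a_1‖ = 5.5678, so q_1 = (-0.5388, 0.3592, -0.5388, -0.5388).
q_1·a_2 = (-0.5388)·(-1) + 0.3592·4 + (-0.5388)·(-2) + (-0.5388)·4 = 0.8980.
u_2 = a_2 − 0.8980·q_1 = (-0.5161, 3.6774, -1.5161, 4.4839).
‖u_2‖ = 6.0161, so q_2 = (-0.0858, 0.6113, -0.2520, 0.7453).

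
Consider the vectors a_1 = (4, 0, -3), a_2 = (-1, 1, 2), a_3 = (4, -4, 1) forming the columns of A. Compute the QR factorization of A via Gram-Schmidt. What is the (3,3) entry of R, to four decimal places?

r_{33} = 5.0912

a_1 = (4, 0, -3); ‖a_1‖ = 5.0000, so e_1 = (0.8000, 0.0000, -0.6000).
e_1·a_2 = 0.8000·(-1) + 0.0000·1 + (-0.6000)·2 = -2.0000.
u_2 = a_2 + 2.0000·e_1 = (0.6000, 1.0000, 0.8000).
‖u_2‖ = 1.4142, so e_2 = (0.4243, 0.7071, 0.5657).
e_1·a_3 = 0.8000·4 + 0.0000·(-4) + (-0.6000)·1 = 2.6000; e_2·a_3 = 0.4243·4 + 0.7071·(-4) + 0.5657·1 = -0.5657.
u_3 = a_3 − 2.6000·e_1 + 0.5657·e_2 = (2.1600, -3.6000, 2.8800).
r_{33} = ‖u_3‖ = 5.0912.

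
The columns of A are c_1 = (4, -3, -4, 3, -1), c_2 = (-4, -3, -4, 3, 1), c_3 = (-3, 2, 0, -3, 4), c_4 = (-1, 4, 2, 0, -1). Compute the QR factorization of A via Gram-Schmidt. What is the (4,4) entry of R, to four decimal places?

r_{44} = 2.8953

e_1 = c_1/‖c_1‖ = (4, -3, -4, 3, -1)/7.1414 = (0.5601, -0.4201, -0.5601, 0.4201, -0.1400).
r_{12} = e_1·c_2 = 2.3805.
u_2 = c_2 − 2.3805·e_1 = (-5.3333, -2.0000, -2.6667, 2.0000, 1.3333).
‖u_2‖ = 6.7330, so e_2 = (-0.7921, -0.2970, -0.3961, 0.2970, 0.1980).
r_{13} = e_1·c_3 = -4.3409; r_{23} = e_2·c_3 = 1.6833.
u_3 = c_3 + 4.3409·e_1 − 1.6833·e_2 = (0.7647, 0.6765, -1.7647, -1.6765, 3.0588).
‖u_3‖ = 4.0402, so e_3 = (0.1893, 0.1674, -0.4368, -0.4149, 0.7571).
r_{14} = e_1·c_4 = -3.2206; r_{24} = e_2·c_4 = -1.3862; r_{34} = e_3·c_4 = -1.1502.
u_4 = c_4 + 3.2206·e_1 + 1.3862·e_2 + 1.1502·e_3 = (-0.0764, 2.4279, -0.8553, 1.2874, -0.3057).
r_{44} = ‖u_4‖ = 2.8953.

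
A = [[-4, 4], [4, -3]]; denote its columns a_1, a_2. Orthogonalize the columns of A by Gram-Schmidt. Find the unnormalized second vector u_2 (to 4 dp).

u_2 = (0.5000, 0.5000)

a_1 = (-4, 4); ‖a_1‖ = 5.6569, so q_1 = (-0.7071, 0.7071).
q_1·a_2 = (-0.7071)·4 + 0.7071·(-3) = -4.9497.
u_2 = a_2 + 4.9497·q_1 = (0.5000, 0.5000).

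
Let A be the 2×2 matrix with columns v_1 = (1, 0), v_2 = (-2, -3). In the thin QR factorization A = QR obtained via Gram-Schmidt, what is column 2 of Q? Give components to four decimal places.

q_2 = (0.0000, -1.0000)

v_1 = (1, 0); ‖v_1‖ = 1.0000, so q_1 = (1.0000, 0.0000).
q_1·v_2 = 1.0000·(-2) + 0.0000·(-3) = -2.0000.
u_2 = v_2 + 2.0000·q_1 = (0.0000, -3.0000).
‖u_2‖ = 3.0000, so q_2 = (0.0000, -1.0000).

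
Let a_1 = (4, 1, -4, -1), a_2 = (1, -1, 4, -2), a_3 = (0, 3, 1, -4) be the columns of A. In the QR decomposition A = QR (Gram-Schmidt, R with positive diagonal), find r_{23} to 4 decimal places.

r_{23} = 2.3218

a_1 = (4, 1, -4, -1); ‖a_1‖ = 5.8310, so q_1 = (0.6860, 0.1715, -0.6860, -0.1715).
q_1·a_2 = 0.6860·1 + 0.1715·(-1) + (-0.6860)·4 + (-0.1715)·(-2) = -1.8865.
u_2 = a_2 + 1.8865·q_1 = (2.2941, -0.6765, 2.7059, -2.3235).
‖u_2‖ = 4.2943, so q_2 = (0.5342, -0.1575, 0.6301, -0.5411).
r_{23} = q_2·a_3 = 2.3218.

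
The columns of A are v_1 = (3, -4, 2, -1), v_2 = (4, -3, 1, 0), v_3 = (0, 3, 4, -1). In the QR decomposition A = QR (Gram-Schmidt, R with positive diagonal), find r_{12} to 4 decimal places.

v_1 = (3, -4, 2, -1); ‖v_1‖ = 5.4772, so q_1 = (0.5477, -0.7303, 0.3651, -0.1826).
r_{12} = q_1·v_2 = 4.7469.

r_{12} = 4.7469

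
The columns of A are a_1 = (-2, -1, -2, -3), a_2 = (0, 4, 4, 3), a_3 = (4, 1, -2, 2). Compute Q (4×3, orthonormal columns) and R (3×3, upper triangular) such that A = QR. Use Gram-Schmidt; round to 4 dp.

a_1 = (-2, -1, -2, -3); ‖a_1‖ = 4.2426, so e_1 = (-0.4714, -0.2357, -0.4714, -0.7071).
e_1·a_2 = (-0.4714)·0 + (-0.2357)·4 + (-0.4714)·4 + (-0.7071)·3 = -4.9497.
u_2 = a_2 + 4.9497·e_1 = (-2.3333, 2.8333, 1.6667, -0.5000).
‖u_2‖ = 4.0620, so e_2 = (-0.5744, 0.6975, 0.4103, -0.1231).
e_1·a_3 = (-0.4714)·4 + (-0.2357)·1 + (-0.4714)·(-2) + (-0.7071)·2 = -2.5927; e_2·a_3 = (-0.5744)·4 + 0.6975·1 + 0.4103·(-2) + (-0.1231)·2 = -2.6670.
u_3 = a_3 + 2.5927·e_1 + 2.6670·e_2 = (1.2458, 2.2492, -2.1279, -0.1616).
‖u_3‖ = 3.3414, so e_3 = (0.3728, 0.6731, -0.6368, -0.0484).

Q = [[-0.4714, -0.5744, 0.3728], [-0.2357, 0.6975, 0.6731], [-0.4714, 0.4103, -0.6368], [-0.7071, -0.1231, -0.0484]], R = [[4.2426, -4.9497, -2.5927], [0.0000, 4.0620, -2.6670], [0.0000, 0.0000, 3.3414]]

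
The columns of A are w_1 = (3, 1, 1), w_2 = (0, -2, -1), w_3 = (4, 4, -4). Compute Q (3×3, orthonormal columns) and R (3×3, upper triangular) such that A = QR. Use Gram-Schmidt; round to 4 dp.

Q = [[0.9045, 0.4001, 0.1474], [0.3015, -0.8447, 0.4423], [0.3015, -0.3556, -0.8847]], R = [[3.3166, -0.9045, 3.6181], [0.0000, 2.0449, -0.3556], [0.0000, 0.0000, 5.8977]]

w_1 = (3, 1, 1); ‖w_1‖ = 3.3166, so e_1 = (0.9045, 0.3015, 0.3015).
e_1·w_2 = 0.9045·0 + 0.3015·(-2) + 0.3015·(-1) = -0.9045.
u_2 = w_2 + 0.9045·e_1 = (0.8182, -1.7273, -0.7273).
‖u_2‖ = 2.0449, so e_2 = (0.4001, -0.8447, -0.3556).
e_1·w_3 = 0.9045·4 + 0.3015·4 + 0.3015·(-4) = 3.6181; e_2·w_3 = 0.4001·4 + (-0.8447)·4 + (-0.3556)·(-4) = -0.3556.
u_3 = w_3 − 3.6181·e_1 + 0.3556·e_2 = (0.8696, 2.6087, -5.2174).
‖u_3‖ = 5.8977, so e_3 = (0.1474, 0.4423, -0.8847).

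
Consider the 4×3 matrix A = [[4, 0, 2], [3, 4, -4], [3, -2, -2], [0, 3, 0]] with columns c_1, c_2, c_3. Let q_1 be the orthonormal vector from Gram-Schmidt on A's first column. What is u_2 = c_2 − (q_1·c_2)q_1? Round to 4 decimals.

u_2 = (-0.7059, 3.4706, -2.5294, 3.0000)

c_1 = (4, 3, 3, 0); ‖c_1‖ = 5.8310, so q_1 = (0.6860, 0.5145, 0.5145, 0.0000).
q_1·c_2 = 0.6860·0 + 0.5145·4 + 0.5145·(-2) + 0.0000·3 = 1.0290.
u_2 = c_2 − 1.0290·q_1 = (-0.7059, 3.4706, -2.5294, 3.0000).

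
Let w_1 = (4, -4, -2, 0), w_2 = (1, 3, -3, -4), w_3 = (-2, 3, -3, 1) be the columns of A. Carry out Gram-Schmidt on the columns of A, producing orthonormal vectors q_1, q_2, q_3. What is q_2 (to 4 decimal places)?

q_2 = (0.2069, 0.4703, -0.5267, -0.6772)

w_1 = (4, -4, -2, 0); ‖w_1‖ = 6.0000, so q_1 = (0.6667, -0.6667, -0.3333, 0.0000).
q_1·w_2 = 0.6667·1 + (-0.6667)·3 + (-0.3333)·(-3) + 0.0000·(-4) = -0.3333.
u_2 = w_2 + 0.3333·q_1 = (1.2222, 2.7778, -3.1111, -4.0000).
‖u_2‖ = 5.9067, so q_2 = (0.2069, 0.4703, -0.5267, -0.6772).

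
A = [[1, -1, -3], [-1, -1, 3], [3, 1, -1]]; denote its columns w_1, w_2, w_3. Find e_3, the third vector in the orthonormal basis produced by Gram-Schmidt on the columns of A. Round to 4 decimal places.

w_1 = (1, -1, 3); ‖w_1‖ = 3.3166, so e_1 = (0.3015, -0.3015, 0.9045).
e_1·w_2 = 0.3015·(-1) + (-0.3015)·(-1) + 0.9045·1 = 0.9045.
u_2 = w_2 − 0.9045·e_1 = (-1.2727, -0.7273, 0.1818).
‖u_2‖ = 1.4771, so e_2 = (-0.8616, -0.4924, 0.1231).
e_1·w_3 = 0.3015·(-3) + (-0.3015)·3 + 0.9045·(-1) = -2.7136; e_2·w_3 = (-0.8616)·(-3) + (-0.4924)·3 + 0.1231·(-1) = 0.9847.
u_3 = w_3 + 2.7136·e_1 − 0.9847·e_2 = (-1.3333, 2.6667, 1.3333).
‖u_3‖ = 3.2660, so e_3 = (-0.4082, 0.8165, 0.4082).

e_3 = (-0.4082, 0.8165, 0.4082)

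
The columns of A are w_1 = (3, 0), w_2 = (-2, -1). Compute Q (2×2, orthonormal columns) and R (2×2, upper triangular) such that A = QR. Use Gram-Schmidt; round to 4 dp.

w_1 = (3, 0); ‖w_1‖ = 3.0000, so q_1 = (1.0000, 0.0000).
q_1·w_2 = 1.0000·(-2) + 0.0000·(-1) = -2.0000.
u_2 = w_2 + 2.0000·q_1 = (0.0000, -1.0000).
‖u_2‖ = 1.0000, so q_2 = (0.0000, -1.0000).

Q = [[1.0000, 0.0000], [0.0000, -1.0000]], R = [[3.0000, -2.0000], [0.0000, 1.0000]]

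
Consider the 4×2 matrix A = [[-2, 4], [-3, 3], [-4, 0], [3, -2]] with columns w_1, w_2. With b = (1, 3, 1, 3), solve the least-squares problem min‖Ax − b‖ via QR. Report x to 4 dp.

e_1 = w_1/‖w_1‖ = (-2, -3, -4, 3)/6.1644 = (-0.3244, -0.4867, -0.6489, 0.4867).
r_{12} = e_1·w_2 = -3.7311.
u_2 = w_2 + 3.7311·e_1 = (2.7895, 1.1842, -2.4211, -0.1842).
‖u_2‖ = 3.8832, so e_2 = (0.7184, 0.3050, -0.6235, -0.0474).
Qᵀb = (-0.9733, 0.8674).
Back-substitute: x_2 = 0.8674/3.8832 = 0.2234.
x_1 = (-0.9733 + 3.7311·0.2234)/6.1644 = -0.0227.

x = (-0.0227, 0.2234)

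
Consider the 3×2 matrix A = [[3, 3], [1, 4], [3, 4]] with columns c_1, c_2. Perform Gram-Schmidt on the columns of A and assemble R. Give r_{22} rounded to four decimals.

c_1 = (3, 1, 3); ‖c_1‖ = 4.3589, so e_1 = (0.6882, 0.2294, 0.6882).
e_1·c_2 = 0.6882·3 + 0.2294·4 + 0.6882·4 = 5.7354.
u_2 = c_2 − 5.7354·e_1 = (-0.9474, 2.6842, 0.0526).
r_{22} = ‖u_2‖ = 2.8470.

r_{22} = 2.8470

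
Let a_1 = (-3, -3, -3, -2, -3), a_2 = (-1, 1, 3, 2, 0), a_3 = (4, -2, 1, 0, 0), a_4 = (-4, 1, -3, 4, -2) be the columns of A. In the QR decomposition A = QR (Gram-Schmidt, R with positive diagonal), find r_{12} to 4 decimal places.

e_1 = a_1/‖a_1‖ = (-3, -3, -3, -2, -3)/6.3246 = (-0.4743, -0.4743, -0.4743, -0.3162, -0.4743).
r_{12} = e_1·a_2 = -2.0555.

r_{12} = -2.0555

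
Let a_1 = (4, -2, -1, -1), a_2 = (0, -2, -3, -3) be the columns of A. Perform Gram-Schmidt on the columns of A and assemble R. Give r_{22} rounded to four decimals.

r_{22} = 4.1779

a_1 = (4, -2, -1, -1); ‖a_1‖ = 4.6904, so e_1 = (0.8528, -0.4264, -0.2132, -0.2132).
e_1·a_2 = 0.8528·0 + (-0.4264)·(-2) + (-0.2132)·(-3) + (-0.2132)·(-3) = 2.1320.
u_2 = a_2 − 2.1320·e_1 = (-1.8182, -1.0909, -2.5455, -2.5455).
r_{22} = ‖u_2‖ = 4.1779.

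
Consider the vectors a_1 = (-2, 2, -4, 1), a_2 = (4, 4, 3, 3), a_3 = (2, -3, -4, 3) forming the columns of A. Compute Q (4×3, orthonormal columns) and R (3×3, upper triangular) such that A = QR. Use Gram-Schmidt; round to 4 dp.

Q = [[-0.4000, 0.4797, 0.5083], [0.4000, 0.6902, -0.5691], [-0.8000, 0.2281, -0.4147], [0.2000, 0.4914, 0.4958]], R = [[5.0000, -1.8000, 1.8000], [0.0000, 6.8381, -0.5499], [0.0000, 0.0000, 5.8701]]

a_1 = (-2, 2, -4, 1); ‖a_1‖ = 5.0000, so q_1 = (-0.4000, 0.4000, -0.8000, 0.2000).
q_1·a_2 = (-0.4000)·4 + 0.4000·4 + (-0.8000)·3 + 0.2000·3 = -1.8000.
u_2 = a_2 + 1.8000·q_1 = (3.2800, 4.7200, 1.5600, 3.3600).
‖u_2‖ = 6.8381, so q_2 = (0.4797, 0.6902, 0.2281, 0.4914).
q_1·a_3 = (-0.4000)·2 + 0.4000·(-3) + (-0.8000)·(-4) + 0.2000·3 = 1.8000; q_2·a_3 = 0.4797·2 + 0.6902·(-3) + 0.2281·(-4) + 0.4914·3 = -0.5499.
u_3 = a_3 − 1.8000·q_1 + 0.5499·q_2 = (2.9837, -3.3405, -2.4346, 2.9102).
‖u_3‖ = 5.8701, so q_3 = (0.5083, -0.5691, -0.4147, 0.4958).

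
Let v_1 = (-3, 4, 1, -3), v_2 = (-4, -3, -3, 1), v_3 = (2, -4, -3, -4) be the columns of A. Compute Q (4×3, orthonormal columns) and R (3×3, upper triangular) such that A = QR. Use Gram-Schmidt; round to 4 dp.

Q = [[-0.5071, -0.7745, 0.2866], [0.6761, -0.3971, -0.3295], [0.1690, -0.4853, -0.3314], [-0.5071, 0.0833, -0.8364]], R = [[5.9161, -1.0142, -2.1974], [0.0000, 5.8285, 1.1618], [0.0000, 0.0000, 6.2307]]

v_1 = (-3, 4, 1, -3); ‖v_1‖ = 5.9161, so e_1 = (-0.5071, 0.6761, 0.1690, -0.5071).
e_1·v_2 = (-0.5071)·(-4) + 0.6761·(-3) + 0.1690·(-3) + (-0.5071)·1 = -1.0142.
u_2 = v_2 + 1.0142·e_1 = (-4.5143, -2.3143, -2.8286, 0.4857).
‖u_2‖ = 5.8285, so e_2 = (-0.7745, -0.3971, -0.4853, 0.0833).
e_1·v_3 = (-0.5071)·2 + 0.6761·(-4) + 0.1690·(-3) + (-0.5071)·(-4) = -2.1974; e_2·v_3 = (-0.7745)·2 + (-0.3971)·(-4) + (-0.4853)·(-3) + 0.0833·(-4) = 1.1618.
u_3 = v_3 + 2.1974·e_1 − 1.1618·e_2 = (1.7855, -2.0530, -2.0648, -5.2111).
‖u_3‖ = 6.2307, so e_3 = (0.2866, -0.3295, -0.3314, -0.8364).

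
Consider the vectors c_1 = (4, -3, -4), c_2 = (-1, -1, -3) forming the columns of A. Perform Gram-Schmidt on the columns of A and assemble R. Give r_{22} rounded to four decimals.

r_{22} = 2.8370

c_1 = (4, -3, -4); ‖c_1‖ = 6.4031, so q_1 = (0.6247, -0.4685, -0.6247).
q_1·c_2 = 0.6247·(-1) + (-0.4685)·(-1) + (-0.6247)·(-3) = 1.7179.
u_2 = c_2 − 1.7179·q_1 = (-2.0732, -0.1951, -1.9268).
r_{22} = ‖u_2‖ = 2.8370.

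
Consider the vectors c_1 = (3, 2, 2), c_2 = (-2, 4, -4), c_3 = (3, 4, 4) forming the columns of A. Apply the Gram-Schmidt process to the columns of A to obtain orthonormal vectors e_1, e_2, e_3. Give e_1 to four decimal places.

e_1 = (0.7276, 0.4851, 0.4851)

e_1 = c_1/‖c_1‖ = (3, 2, 2)/4.1231 = (0.7276, 0.4851, 0.4851).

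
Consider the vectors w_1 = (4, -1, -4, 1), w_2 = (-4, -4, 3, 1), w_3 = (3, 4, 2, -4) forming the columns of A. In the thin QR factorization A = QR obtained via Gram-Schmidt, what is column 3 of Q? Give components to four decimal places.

e_3 = (0.5650, -0.3268, 0.5057, -0.5641)

e_1 = w_1/‖w_1‖ = (4, -1, -4, 1)/5.8310 = (0.6860, -0.1715, -0.6860, 0.1715).
r_{12} = e_1·w_2 = -3.9445.
u_2 = w_2 + 3.9445·e_1 = (-1.2941, -4.6765, 0.2941, 1.6765).
‖u_2‖ = 5.1421, so e_2 = (-0.2517, -0.9094, 0.0572, 0.3260).
r_{13} = e_1·w_3 = -0.6860; r_{23} = e_2·w_3 = -5.5825.
u_3 = w_3 + 0.6860·e_1 + 5.5825·e_2 = (2.0656, -1.1947, 1.8487, -2.0623).
‖u_3‖ = 3.6558, so e_3 = (0.5650, -0.3268, 0.5057, -0.5641).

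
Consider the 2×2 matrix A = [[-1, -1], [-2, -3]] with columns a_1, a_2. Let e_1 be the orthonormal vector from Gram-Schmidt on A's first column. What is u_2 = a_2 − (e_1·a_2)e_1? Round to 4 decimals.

u_2 = (0.4000, -0.2000)

a_1 = (-1, -2); ‖a_1‖ = 2.2361, so e_1 = (-0.4472, -0.8944).
e_1·a_2 = (-0.4472)·(-1) + (-0.8944)·(-3) = 3.1305.
u_2 = a_2 − 3.1305·e_1 = (0.4000, -0.2000).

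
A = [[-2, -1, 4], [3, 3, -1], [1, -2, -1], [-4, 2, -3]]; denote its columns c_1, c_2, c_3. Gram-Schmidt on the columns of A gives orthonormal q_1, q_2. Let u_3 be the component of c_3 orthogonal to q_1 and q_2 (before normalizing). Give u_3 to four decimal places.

u_3 = (3.4286, 0.7755, -2.2449, -1.6939)

c_1 = (-2, 3, 1, -4); ‖c_1‖ = 5.4772, so q_1 = (-0.3651, 0.5477, 0.1826, -0.7303).
q_1·c_2 = (-0.3651)·(-1) + 0.5477·3 + 0.1826·(-2) + (-0.7303)·2 = 0.1826.
u_2 = c_2 − 0.1826·q_1 = (-0.9333, 2.9000, -2.0333, 2.1333).
‖u_2‖ = 4.2387, so q_2 = (-0.2202, 0.6842, -0.4797, 0.5033).
q_1·c_3 = (-0.3651)·4 + 0.5477·(-1) + 0.1826·(-1) + (-0.7303)·(-3) = 0.0000; q_2·c_3 = (-0.2202)·4 + 0.6842·(-1) + (-0.4797)·(-1) + 0.5033·(-3) = -2.5951.
u_3 = c_3 + 0.0000·q_1 + 2.5951·q_2 = (3.4286, 0.7755, -2.2449, -1.6939).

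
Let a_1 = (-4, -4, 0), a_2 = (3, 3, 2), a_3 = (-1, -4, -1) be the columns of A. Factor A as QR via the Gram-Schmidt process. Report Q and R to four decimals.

e_1 = a_1/‖a_1‖ = (-4, -4, 0)/5.6569 = (-0.7071, -0.7071, 0.0000).
r_{12} = e_1·a_2 = -4.2426.
u_2 = a_2 + 4.2426·e_1 = (0.0000, 0.0000, 2.0000).
‖u_2‖ = 2.0000, so e_2 = (0.0000, 0.0000, 1.0000).
r_{13} = e_1·a_3 = 3.5355; r_{23} = e_2·a_3 = -1.0000.
u_3 = a_3 − 3.5355·e_1 + 1.0000·e_2 = (1.5000, -1.5000, 0.0000).
‖u_3‖ = 2.1213, so e_3 = (0.7071, -0.7071, 0.0000).

Q = [[-0.7071, 0.0000, 0.7071], [-0.7071, 0.0000, -0.7071], [0.0000, 1.0000, 0.0000]], R = [[5.6569, -4.2426, 3.5355], [0.0000, 2.0000, -1.0000], [0.0000, 0.0000, 2.1213]]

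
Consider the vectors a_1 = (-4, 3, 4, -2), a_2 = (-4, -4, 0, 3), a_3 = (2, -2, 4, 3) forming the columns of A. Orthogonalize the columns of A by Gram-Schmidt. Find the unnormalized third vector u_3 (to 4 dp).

q_1 = a_1/‖a_1‖ = (-4, 3, 4, -2)/6.7082 = (-0.5963, 0.4472, 0.5963, -0.2981).
r_{12} = q_1·a_2 = -0.2981.
u_2 = a_2 + 0.2981·q_1 = (-4.1778, -3.8667, 0.1778, 2.9111).
‖u_2‖ = 6.3962, so q_2 = (-0.6532, -0.6045, 0.0278, 0.4551).
r_{13} = q_1·a_3 = -0.5963; r_{23} = q_2·a_3 = 1.3793.
u_3 = a_3 + 0.5963·q_1 − 1.3793·q_2 = (2.5454, -0.8995, 4.3172, 2.1945).

u_3 = (2.5454, -0.8995, 4.3172, 2.1945)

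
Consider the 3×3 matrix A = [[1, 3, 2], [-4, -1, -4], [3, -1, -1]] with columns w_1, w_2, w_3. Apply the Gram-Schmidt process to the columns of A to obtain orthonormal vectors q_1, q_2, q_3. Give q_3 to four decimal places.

q_1 = w_1/‖w_1‖ = (1, -4, 3)/5.0990 = (0.1961, -0.7845, 0.5883).
r_{12} = q_1·w_2 = 0.7845.
u_2 = w_2 − 0.7845·q_1 = (2.8462, -0.3846, -1.4615).
‖u_2‖ = 3.2225, so q_2 = (0.8832, -0.1194, -0.4535).
r_{13} = q_1·w_3 = 2.9417; r_{23} = q_2·w_3 = 2.6974.
u_3 = w_3 − 2.9417·q_1 − 2.6974·q_2 = (-0.9593, -1.3704, -1.5074).
‖u_3‖ = 2.2517, so q_3 = (-0.4260, -0.6086, -0.6694).

q_3 = (-0.4260, -0.6086, -0.6694)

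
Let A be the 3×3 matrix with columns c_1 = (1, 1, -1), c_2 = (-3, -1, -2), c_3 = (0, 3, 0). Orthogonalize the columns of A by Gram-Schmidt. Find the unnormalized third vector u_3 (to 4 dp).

e_1 = c_1/‖c_1‖ = (1, 1, -1)/1.7321 = (0.5774, 0.5774, -0.5774).
r_{12} = e_1·c_2 = -1.1547.
u_2 = c_2 + 1.1547·e_1 = (-2.3333, -0.3333, -2.6667).
‖u_2‖ = 3.5590, so e_2 = (-0.6556, -0.0937, -0.7493).
r_{13} = e_1·c_3 = 1.7321; r_{23} = e_2·c_3 = -0.2810.
u_3 = c_3 − 1.7321·e_1 + 0.2810·e_2 = (-1.1842, 1.9737, 0.7895).

u_3 = (-1.1842, 1.9737, 0.7895)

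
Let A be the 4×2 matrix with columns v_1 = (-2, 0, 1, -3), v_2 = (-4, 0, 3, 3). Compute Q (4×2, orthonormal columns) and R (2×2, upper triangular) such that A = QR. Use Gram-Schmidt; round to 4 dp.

q_1 = v_1/‖v_1‖ = (-2, 0, 1, -3)/3.7417 = (-0.5345, 0.0000, 0.2673, -0.8018).
r_{12} = q_1·v_2 = 0.5345.
u_2 = v_2 − 0.5345·q_1 = (-3.7143, 0.0000, 2.8571, 3.4286).
‖u_2‖ = 5.8064, so q_2 = (-0.6397, 0.0000, 0.4921, 0.5905).

Q = [[-0.5345, -0.6397], [0.0000, 0.0000], [0.2673, 0.4921], [-0.8018, 0.5905]], R = [[3.7417, 0.5345], [0.0000, 5.8064]]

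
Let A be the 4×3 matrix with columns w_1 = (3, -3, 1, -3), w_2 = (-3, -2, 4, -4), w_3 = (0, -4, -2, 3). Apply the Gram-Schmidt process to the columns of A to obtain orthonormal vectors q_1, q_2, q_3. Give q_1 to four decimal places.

q_1 = (0.5669, -0.5669, 0.1890, -0.5669)

q_1 = w_1/‖w_1‖ = (3, -3, 1, -3)/5.2915 = (0.5669, -0.5669, 0.1890, -0.5669).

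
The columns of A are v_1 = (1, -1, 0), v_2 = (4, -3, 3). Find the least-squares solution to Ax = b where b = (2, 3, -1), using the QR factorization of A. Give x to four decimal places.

x = (-0.3158, -0.0526)

v_1 = (1, -1, 0); ‖v_1‖ = 1.4142, so q_1 = (0.7071, -0.7071, 0.0000).
q_1·v_2 = 0.7071·4 + (-0.7071)·(-3) + 0.0000·3 = 4.9497.
u_2 = v_2 − 4.9497·q_1 = (0.5000, 0.5000, 3.0000).
‖u_2‖ = 3.0822, so q_2 = (0.1622, 0.1622, 0.9733).
Qᵀb = (-0.7071, -0.1622).
Back-substitute: x_2 = -0.1622/3.0822 = -0.0526.
x_1 = (-0.7071 − 4.9497·(-0.0526))/1.4142 = -0.3158.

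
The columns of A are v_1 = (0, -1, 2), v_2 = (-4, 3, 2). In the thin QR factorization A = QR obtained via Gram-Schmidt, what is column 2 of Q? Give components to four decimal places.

q_2 = (-0.7454, 0.5963, 0.2981)

q_1 = v_1/‖v_1‖ = (0, -1, 2)/2.2361 = (0.0000, -0.4472, 0.8944).
r_{12} = q_1·v_2 = 0.4472.
u_2 = v_2 − 0.4472·q_1 = (-4.0000, 3.2000, 1.6000).
‖u_2‖ = 5.3666, so q_2 = (-0.7454, 0.5963, 0.2981).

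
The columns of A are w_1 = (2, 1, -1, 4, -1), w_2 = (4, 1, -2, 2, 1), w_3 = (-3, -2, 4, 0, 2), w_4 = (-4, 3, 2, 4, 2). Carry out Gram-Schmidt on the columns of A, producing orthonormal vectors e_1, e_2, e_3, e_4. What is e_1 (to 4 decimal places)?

e_1 = (0.4170, 0.2085, -0.2085, 0.8341, -0.2085)

e_1 = w_1/‖w_1‖ = (2, 1, -1, 4, -1)/4.7958 = (0.4170, 0.2085, -0.2085, 0.8341, -0.2085).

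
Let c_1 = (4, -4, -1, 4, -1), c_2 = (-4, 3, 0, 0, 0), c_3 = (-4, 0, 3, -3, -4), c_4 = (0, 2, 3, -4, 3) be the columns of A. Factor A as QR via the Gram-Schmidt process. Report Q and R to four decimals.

c_1 = (4, -4, -1, 4, -1); ‖c_1‖ = 7.0711, so q_1 = (0.5657, -0.5657, -0.1414, 0.5657, -0.1414).
q_1·c_2 = 0.5657·(-4) + (-0.5657)·3 + (-0.1414)·0 + 0.5657·0 + (-0.1414)·0 = -3.9598.
u_2 = c_2 + 3.9598·q_1 = (-1.7600, 0.7600, -0.5600, 2.2400, -0.5600).
‖u_2‖ = 3.0529, so q_2 = (-0.5765, 0.2489, -0.1834, 0.7337, -0.1834).
q_1·c_3 = 0.5657·(-4) + (-0.5657)·0 + (-0.1414)·3 + 0.5657·(-3) + (-0.1414)·(-4) = -3.8184; q_2·c_3 = (-0.5765)·(-4) + 0.2489·0 + (-0.1834)·3 + 0.7337·(-3) + (-0.1834)·(-4) = 0.2883.
u_3 = c_3 + 3.8184·q_1 − 0.2883·q_2 = (-1.6738, -2.2318, 2.5129, -1.0515, -4.4871).
‖u_3‖ = 5.9445, so q_3 = (-0.2816, -0.3754, 0.4227, -0.1769, -0.7548).
q_1·c_4 = 0.5657·0 + (-0.5657)·2 + (-0.1414)·3 + 0.5657·(-4) + (-0.1414)·3 = -4.2426; q_2·c_4 = (-0.5765)·0 + 0.2489·2 + (-0.1834)·3 + 0.7337·(-4) + (-0.1834)·3 = -3.5377; q_3·c_4 = (-0.2816)·0 + (-0.3754)·2 + 0.4227·3 + (-0.1769)·(-4) + (-0.7548)·3 = -1.0397.
u_4 = c_4 + 4.2426·q_1 + 3.5377·q_2 + 1.0397·q_3 = (0.0678, 0.0904, 2.1906, 0.8118, 0.9663).
‖u_4‖ = 2.5306, so q_4 = (0.0268, 0.0357, 0.8656, 0.3208, 0.3818).

Q = [[0.5657, -0.5765, -0.2816, 0.0268], [-0.5657, 0.2489, -0.3754, 0.0357], [-0.1414, -0.1834, 0.4227, 0.8656], [0.5657, 0.7337, -0.1769, 0.3208], [-0.1414, -0.1834, -0.7548, 0.3818]], R = [[7.0711, -3.9598, -3.8184, -4.2426], [0.0000, 3.0529, 0.2883, -3.5377], [0.0000, 0.0000, 5.9445, -1.0397], [0.0000, 0.0000, 0.0000, 2.5306]]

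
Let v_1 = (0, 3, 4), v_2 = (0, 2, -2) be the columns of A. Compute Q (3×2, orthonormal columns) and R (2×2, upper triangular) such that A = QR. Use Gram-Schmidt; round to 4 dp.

Q = [[0.0000, 0.0000], [0.6000, 0.8000], [0.8000, -0.6000]], R = [[5.0000, -0.4000], [0.0000, 2.8000]]

v_1 = (0, 3, 4); ‖v_1‖ = 5.0000, so e_1 = (0.0000, 0.6000, 0.8000).
e_1·v_2 = 0.0000·0 + 0.6000·2 + 0.8000·(-2) = -0.4000.
u_2 = v_2 + 0.4000·e_1 = (0.0000, 2.2400, -1.6800).
‖u_2‖ = 2.8000, so e_2 = (0.0000, 0.8000, -0.6000).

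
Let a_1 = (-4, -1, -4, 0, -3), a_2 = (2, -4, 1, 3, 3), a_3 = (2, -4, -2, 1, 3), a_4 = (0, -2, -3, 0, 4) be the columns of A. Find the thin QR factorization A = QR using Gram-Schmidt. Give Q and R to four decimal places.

a_1 = (-4, -1, -4, 0, -3); ‖a_1‖ = 6.4807, so q_1 = (-0.6172, -0.1543, -0.6172, 0.0000, -0.4629).
q_1·a_2 = (-0.6172)·2 + (-0.1543)·(-4) + (-0.6172)·1 + 0.0000·3 + (-0.4629)·3 = -2.6232.
u_2 = a_2 + 2.6232·q_1 = (0.3810, -4.4048, -0.6190, 3.0000, 1.7857).
‖u_2‖ = 5.6674, so q_2 = (0.0672, -0.7772, -0.1092, 0.5293, 0.3151).
q_1·a_3 = (-0.6172)·2 + (-0.1543)·(-4) + (-0.6172)·(-2) + 0.0000·1 + (-0.4629)·3 = -0.7715; q_2·a_3 = 0.0672·2 + (-0.7772)·(-4) + (-0.1092)·(-2) + 0.5293·1 + 0.3151·3 = 4.9364.
u_3 = a_3 + 0.7715·q_1 − 4.9364·q_2 = (1.1920, -0.2824, -1.9370, -1.6130, 1.0875).
‖u_3‖ = 3.0062, so q_3 = (0.3965, -0.0940, -0.6443, -0.5366, 0.3617).
q_1·a_4 = (-0.6172)·0 + (-0.1543)·(-2) + (-0.6172)·(-3) + 0.0000·0 + (-0.4629)·4 = 0.3086; q_2·a_4 = 0.0672·0 + (-0.7772)·(-2) + (-0.1092)·(-3) + 0.5293·0 + 0.3151·4 = 3.1425; q_3·a_4 = 0.3965·0 + (-0.0940)·(-2) + (-0.6443)·(-3) + (-0.5366)·0 + 0.3617·4 = 3.5679.
u_4 = a_4 − 0.3086·q_1 − 3.1425·q_2 − 3.5679·q_3 = (-1.4355, 0.8252, -0.1673, 0.2510, 1.8620).
‖u_4‖ = 2.5099, so q_4 = (-0.5719, 0.3288, -0.0667, 0.1000, 0.7419).

Q = [[-0.6172, 0.0672, 0.3965, -0.5719], [-0.1543, -0.7772, -0.0940, 0.3288], [-0.6172, -0.1092, -0.6443, -0.0667], [0.0000, 0.5293, -0.5366, 0.1000], [-0.4629, 0.3151, 0.3617, 0.7419]], R = [[6.4807, -2.6232, -0.7715, 0.3086], [0.0000, 5.6674, 4.9364, 3.1425], [0.0000, 0.0000, 3.0062, 3.5679], [0.0000, 0.0000, 0.0000, 2.5099]]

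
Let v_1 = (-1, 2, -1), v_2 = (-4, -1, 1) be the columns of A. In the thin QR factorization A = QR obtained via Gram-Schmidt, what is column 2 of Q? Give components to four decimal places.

q_2 = (-0.9077, -0.3157, 0.2763)

v_1 = (-1, 2, -1); ‖v_1‖ = 2.4495, so q_1 = (-0.4082, 0.8165, -0.4082).
q_1·v_2 = (-0.4082)·(-4) + 0.8165·(-1) + (-0.4082)·1 = 0.4082.
u_2 = v_2 − 0.4082·q_1 = (-3.8333, -1.3333, 1.1667).
‖u_2‖ = 4.2230, so q_2 = (-0.9077, -0.3157, 0.2763).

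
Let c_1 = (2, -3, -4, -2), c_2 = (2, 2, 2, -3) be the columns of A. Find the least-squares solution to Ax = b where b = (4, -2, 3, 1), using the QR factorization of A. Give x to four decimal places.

x = (0.0414, 0.3412)

c_1 = (2, -3, -4, -2); ‖c_1‖ = 5.7446, so q_1 = (0.3482, -0.5222, -0.6963, -0.3482).
q_1·c_2 = 0.3482·2 + (-0.5222)·2 + (-0.6963)·2 + (-0.3482)·(-3) = -0.6963.
u_2 = c_2 + 0.6963·q_1 = (2.2424, 1.6364, 1.5152, -3.2424).
‖u_2‖ = 4.5294, so q_2 = (0.4951, 0.3613, 0.3345, -0.7159).
Qᵀb = (0.0000, 1.5455).
Back-substitute: x_2 = 1.5455/4.5294 = 0.3412.
x_1 = (0.0000 + 0.6963·0.3412)/5.7446 = 0.0414.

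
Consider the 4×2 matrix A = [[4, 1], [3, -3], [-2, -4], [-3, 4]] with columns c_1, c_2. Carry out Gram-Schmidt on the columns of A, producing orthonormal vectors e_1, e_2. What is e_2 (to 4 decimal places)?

e_2 = (0.3084, -0.3626, -0.7085, 0.5210)

c_1 = (4, 3, -2, -3); ‖c_1‖ = 6.1644, so e_1 = (0.6489, 0.4867, -0.3244, -0.4867).
e_1·c_2 = 0.6489·1 + 0.4867·(-3) + (-0.3244)·(-4) + (-0.4867)·4 = -1.4600.
u_2 = c_2 + 1.4600·e_1 = (1.9474, -2.2895, -4.4737, 3.2895).
‖u_2‖ = 6.3141, so e_2 = (0.3084, -0.3626, -0.7085, 0.5210).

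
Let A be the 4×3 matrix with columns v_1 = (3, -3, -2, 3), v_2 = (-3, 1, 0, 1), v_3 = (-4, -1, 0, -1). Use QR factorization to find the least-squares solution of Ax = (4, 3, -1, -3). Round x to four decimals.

x = (-0.7273, -0.8831, -0.8831)

q_1 = v_1/‖v_1‖ = (3, -3, -2, 3)/5.5678 = (0.5388, -0.5388, -0.3592, 0.5388).
r_{12} = q_1·v_2 = -1.6164.
u_2 = v_2 + 1.6164·q_1 = (-2.1290, 0.1290, -0.5806, 1.8710).
‖u_2‖ = 2.8960, so q_2 = (-0.7352, 0.0446, -0.2005, 0.6460).
r_{13} = q_1·v_3 = -2.1553; r_{23} = q_2·v_3 = 2.2500.
u_3 = v_3 + 2.1553·q_1 − 2.2500·q_2 = (-1.1846, -2.2615, -0.3231, -1.2923).
‖u_3‖ = 2.8796, so q_3 = (-0.4114, -0.7854, -0.1122, -0.4488).
Qᵀb = (-0.7184, -4.5446, -2.5431).
Back-substitute: x_3 = -2.5431/2.8796 = -0.8831.
x_2 = (-4.5446 − 2.2500·(-0.8831))/2.8960 = -0.8831.
x_1 = (-0.7184 + 1.6164·(-0.8831) + 2.1553·(-0.8831))/5.5678 = -0.7273.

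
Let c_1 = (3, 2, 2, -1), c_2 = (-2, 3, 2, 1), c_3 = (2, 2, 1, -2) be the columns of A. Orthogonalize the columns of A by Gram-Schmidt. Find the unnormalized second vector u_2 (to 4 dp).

e_1 = c_1/‖c_1‖ = (3, 2, 2, -1)/4.2426 = (0.7071, 0.4714, 0.4714, -0.2357).
r_{12} = e_1·c_2 = 0.7071.
u_2 = c_2 − 0.7071·e_1 = (-2.5000, 2.6667, 1.6667, 1.1667).

u_2 = (-2.5000, 2.6667, 1.6667, 1.1667)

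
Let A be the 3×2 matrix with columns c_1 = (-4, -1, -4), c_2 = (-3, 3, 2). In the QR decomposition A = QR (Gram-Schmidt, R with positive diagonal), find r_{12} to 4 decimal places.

e_1 = c_1/‖c_1‖ = (-4, -1, -4)/5.7446 = (-0.6963, -0.1741, -0.6963).
r_{12} = e_1·c_2 = 0.1741.

r_{12} = 0.1741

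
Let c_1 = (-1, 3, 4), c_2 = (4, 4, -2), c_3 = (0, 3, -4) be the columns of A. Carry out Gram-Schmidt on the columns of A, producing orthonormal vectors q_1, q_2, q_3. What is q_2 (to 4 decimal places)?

q_2 = (0.6667, 0.6667, -0.3333)

c_1 = (-1, 3, 4); ‖c_1‖ = 5.0990, so q_1 = (-0.1961, 0.5883, 0.7845).
q_1·c_2 = (-0.1961)·4 + 0.5883·4 + 0.7845·(-2) = 0.0000.
u_2 = c_2 + 0.0000·q_1 = (4.0000, 4.0000, -2.0000).
‖u_2‖ = 6.0000, so q_2 = (0.6667, 0.6667, -0.3333).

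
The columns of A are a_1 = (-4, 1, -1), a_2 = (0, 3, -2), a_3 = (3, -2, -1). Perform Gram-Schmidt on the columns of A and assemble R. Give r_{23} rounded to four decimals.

r_{23} = -0.1141

q_1 = a_1/‖a_1‖ = (-4, 1, -1)/4.2426 = (-0.9428, 0.2357, -0.2357).
r_{12} = q_1·a_2 = 1.1785.
u_2 = a_2 − 1.1785·q_1 = (1.1111, 2.7222, -1.7222).
‖u_2‖ = 3.4075, so q_2 = (0.3261, 0.7989, -0.5054).
r_{23} = q_2·a_3 = -0.1141.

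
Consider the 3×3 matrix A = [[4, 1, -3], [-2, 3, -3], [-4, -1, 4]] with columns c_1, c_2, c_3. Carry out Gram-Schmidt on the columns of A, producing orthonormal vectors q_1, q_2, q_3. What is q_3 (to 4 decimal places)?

q_3 = (0.7071, 0.0000, 0.7071)

c_1 = (4, -2, -4); ‖c_1‖ = 6.0000, so q_1 = (0.6667, -0.3333, -0.6667).
q_1·c_2 = 0.6667·1 + (-0.3333)·3 + (-0.6667)·(-1) = 0.3333.
u_2 = c_2 − 0.3333·q_1 = (0.7778, 3.1111, -0.7778).
‖u_2‖ = 3.2998, so q_2 = (0.2357, 0.9428, -0.2357).
q_1·c_3 = 0.6667·(-3) + (-0.3333)·(-3) + (-0.6667)·4 = -3.6667; q_2·c_3 = 0.2357·(-3) + 0.9428·(-3) + (-0.2357)·4 = -4.4783.
u_3 = c_3 + 3.6667·q_1 + 4.4783·q_2 = (0.5000, 0.0000, 0.5000).
‖u_3‖ = 0.7071, so q_3 = (0.7071, 0.0000, 0.7071).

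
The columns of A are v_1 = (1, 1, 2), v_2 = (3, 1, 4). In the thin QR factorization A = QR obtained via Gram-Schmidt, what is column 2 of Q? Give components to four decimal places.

q_2 = (0.7071, -0.7071, 0.0000)

q_1 = v_1/‖v_1‖ = (1, 1, 2)/2.4495 = (0.4082, 0.4082, 0.8165).
r_{12} = q_1·v_2 = 4.8990.
u_2 = v_2 − 4.8990·q_1 = (1.0000, -1.0000, 0.0000).
‖u_2‖ = 1.4142, so q_2 = (0.7071, -0.7071, 0.0000).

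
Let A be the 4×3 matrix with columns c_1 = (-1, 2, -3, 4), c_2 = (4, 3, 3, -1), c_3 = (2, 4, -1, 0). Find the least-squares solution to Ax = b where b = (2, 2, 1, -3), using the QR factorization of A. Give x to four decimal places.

x = (-0.7848, -0.1533, 0.9843)

e_1 = c_1/‖c_1‖ = (-1, 2, -3, 4)/5.4772 = (-0.1826, 0.3651, -0.5477, 0.7303).
r_{12} = e_1·c_2 = -2.0083.
u_2 = c_2 + 2.0083·e_1 = (3.6333, 3.7333, 1.9000, 0.4667).
‖u_2‖ = 5.5648, so e_2 = (0.6529, 0.6709, 0.3414, 0.0839).
r_{13} = e_1·c_3 = 1.6432; r_{23} = e_2·c_3 = 3.6479.
u_3 = c_3 − 1.6432·e_1 − 3.6479·e_2 = (-0.0818, 0.9526, -1.3455, -1.5059).
‖u_3‖ = 2.2344, so e_3 = (-0.0366, 0.4264, -0.6022, -0.6740).
Qᵀb = (-2.3735, 2.7375, 2.1992).
Back-substitute: x_3 = 2.1992/2.2344 = 0.9843.
x_2 = (2.7375 − 3.6479·0.9843)/5.5648 = -0.1533.
x_1 = (-2.3735 + 2.0083·(-0.1533) − 1.6432·0.9843)/5.4772 = -0.7848.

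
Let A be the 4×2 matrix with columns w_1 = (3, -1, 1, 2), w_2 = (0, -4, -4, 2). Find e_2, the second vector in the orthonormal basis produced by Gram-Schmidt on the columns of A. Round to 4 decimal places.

e_1 = w_1/‖w_1‖ = (3, -1, 1, 2)/3.8730 = (0.7746, -0.2582, 0.2582, 0.5164).
r_{12} = e_1·w_2 = 1.0328.
u_2 = w_2 − 1.0328·e_1 = (-0.8000, -3.7333, -4.2667, 1.4667).
‖u_2‖ = 5.9104, so e_2 = (-0.1354, -0.6317, -0.7219, 0.2481).

e_2 = (-0.1354, -0.6317, -0.7219, 0.2481)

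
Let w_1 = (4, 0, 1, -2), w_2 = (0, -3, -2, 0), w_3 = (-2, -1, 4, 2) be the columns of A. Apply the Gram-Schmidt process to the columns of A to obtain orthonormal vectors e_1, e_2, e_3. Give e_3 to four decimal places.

w_1 = (4, 0, 1, -2); ‖w_1‖ = 4.5826, so e_1 = (0.8729, 0.0000, 0.2182, -0.4364).
e_1·w_2 = 0.8729·0 + 0.0000·(-3) + 0.2182·(-2) + (-0.4364)·0 = -0.4364.
u_2 = w_2 + 0.4364·e_1 = (0.3810, -3.0000, -1.9048, -0.1905).
‖u_2‖ = 3.5790, so e_2 = (0.1064, -0.8382, -0.5322, -0.0532).
e_1·w_3 = 0.8729·(-2) + 0.0000·(-1) + 0.2182·4 + (-0.4364)·2 = -1.7457; e_2·w_3 = 0.1064·(-2) + (-0.8382)·(-1) + (-0.5322)·4 + (-0.0532)·2 = -1.6099.
u_3 = w_3 + 1.7457·e_1 + 1.6099·e_2 = (-0.3048, -2.3494, 3.5242, 1.1524).
‖u_3‖ = 4.4001, so e_3 = (-0.0693, -0.5340, 0.8009, 0.2619).

e_3 = (-0.0693, -0.5340, 0.8009, 0.2619)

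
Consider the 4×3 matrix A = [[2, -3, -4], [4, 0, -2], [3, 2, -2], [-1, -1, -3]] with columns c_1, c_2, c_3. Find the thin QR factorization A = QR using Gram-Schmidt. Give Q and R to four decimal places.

Q = [[0.3651, -0.8206, -0.0533], [0.7303, -0.0357, 0.1919], [0.5477, 0.5084, -0.5011], [-0.1826, -0.2587, -0.8422]], R = [[5.4772, 0.1826, -3.4689], [0.0000, 3.7372, 3.1128], [0.0000, 0.0000, 3.3581]]

e_1 = c_1/‖c_1‖ = (2, 4, 3, -1)/5.4772 = (0.3651, 0.7303, 0.5477, -0.1826).
r_{12} = e_1·c_2 = 0.1826.
u_2 = c_2 − 0.1826·e_1 = (-3.0667, -0.1333, 1.9000, -0.9667).
‖u_2‖ = 3.7372, so e_2 = (-0.8206, -0.0357, 0.5084, -0.2587).
r_{13} = e_1·c_3 = -3.4689; r_{23} = e_2·c_3 = 3.1128.
u_3 = c_3 + 3.4689·e_1 − 3.1128·e_2 = (-0.1790, 0.6444, -1.6826, -2.8282).
‖u_3‖ = 3.3581, so e_3 = (-0.0533, 0.1919, -0.5011, -0.8422).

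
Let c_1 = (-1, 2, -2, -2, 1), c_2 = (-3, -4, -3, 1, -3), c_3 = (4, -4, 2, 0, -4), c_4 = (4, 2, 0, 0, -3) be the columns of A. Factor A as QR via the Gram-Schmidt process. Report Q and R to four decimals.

c_1 = (-1, 2, -2, -2, 1); ‖c_1‖ = 3.7417, so e_1 = (-0.2673, 0.5345, -0.5345, -0.5345, 0.2673).
e_1·c_2 = (-0.2673)·(-3) + 0.5345·(-4) + (-0.5345)·(-3) + (-0.5345)·1 + 0.2673·(-3) = -1.0690.
u_2 = c_2 + 1.0690·e_1 = (-3.2857, -3.4286, -3.5714, 0.4286, -2.7143).
‖u_2‖ = 6.5465, so e_2 = (-0.5019, -0.5237, -0.5455, 0.0655, -0.4146).
e_1·c_3 = (-0.2673)·4 + 0.5345·(-4) + (-0.5345)·2 + (-0.5345)·0 + 0.2673·(-4) = -5.3452; e_2·c_3 = (-0.5019)·4 + (-0.5237)·(-4) + (-0.5455)·2 + 0.0655·0 + (-0.4146)·(-4) = 0.6547.
u_3 = c_3 + 5.3452·e_1 − 0.6547·e_2 = (2.9000, -0.8000, -0.5000, -2.9000, -2.3000).
‖u_3‖ = 4.7958, so e_3 = (0.6047, -0.1668, -0.1043, -0.6047, -0.4796).
e_1·c_4 = (-0.2673)·4 + 0.5345·2 + (-0.5345)·0 + (-0.5345)·0 + 0.2673·(-3) = -0.8018; e_2·c_4 = (-0.5019)·4 + (-0.5237)·2 + (-0.5455)·0 + 0.0655·0 + (-0.4146)·(-3) = -1.8112; e_3·c_4 = 0.6047·4 + (-0.1668)·2 + (-0.1043)·0 + (-0.6047)·0 + (-0.4796)·(-3) = 3.5239.
u_4 = c_4 + 0.8018·e_1 + 1.8112·e_2 − 3.5239·e_3 = (0.7458, 2.0678, -1.0493, 1.8209, -1.8467).
‖u_4‖ = 3.5579, so e_4 = (0.2096, 0.5812, -0.2949, 0.5118, -0.5190).

Q = [[-0.2673, -0.5019, 0.6047, 0.2096], [0.5345, -0.5237, -0.1668, 0.5812], [-0.5345, -0.5455, -0.1043, -0.2949], [-0.5345, 0.0655, -0.6047, 0.5118], [0.2673, -0.4146, -0.4796, -0.5190]], R = [[3.7417, -1.0690, -5.3452, -0.8018], [0.0000, 6.5465, 0.6547, -1.8112], [0.0000, 0.0000, 4.7958, 3.5239], [0.0000, 0.0000, 0.0000, 3.5579]]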